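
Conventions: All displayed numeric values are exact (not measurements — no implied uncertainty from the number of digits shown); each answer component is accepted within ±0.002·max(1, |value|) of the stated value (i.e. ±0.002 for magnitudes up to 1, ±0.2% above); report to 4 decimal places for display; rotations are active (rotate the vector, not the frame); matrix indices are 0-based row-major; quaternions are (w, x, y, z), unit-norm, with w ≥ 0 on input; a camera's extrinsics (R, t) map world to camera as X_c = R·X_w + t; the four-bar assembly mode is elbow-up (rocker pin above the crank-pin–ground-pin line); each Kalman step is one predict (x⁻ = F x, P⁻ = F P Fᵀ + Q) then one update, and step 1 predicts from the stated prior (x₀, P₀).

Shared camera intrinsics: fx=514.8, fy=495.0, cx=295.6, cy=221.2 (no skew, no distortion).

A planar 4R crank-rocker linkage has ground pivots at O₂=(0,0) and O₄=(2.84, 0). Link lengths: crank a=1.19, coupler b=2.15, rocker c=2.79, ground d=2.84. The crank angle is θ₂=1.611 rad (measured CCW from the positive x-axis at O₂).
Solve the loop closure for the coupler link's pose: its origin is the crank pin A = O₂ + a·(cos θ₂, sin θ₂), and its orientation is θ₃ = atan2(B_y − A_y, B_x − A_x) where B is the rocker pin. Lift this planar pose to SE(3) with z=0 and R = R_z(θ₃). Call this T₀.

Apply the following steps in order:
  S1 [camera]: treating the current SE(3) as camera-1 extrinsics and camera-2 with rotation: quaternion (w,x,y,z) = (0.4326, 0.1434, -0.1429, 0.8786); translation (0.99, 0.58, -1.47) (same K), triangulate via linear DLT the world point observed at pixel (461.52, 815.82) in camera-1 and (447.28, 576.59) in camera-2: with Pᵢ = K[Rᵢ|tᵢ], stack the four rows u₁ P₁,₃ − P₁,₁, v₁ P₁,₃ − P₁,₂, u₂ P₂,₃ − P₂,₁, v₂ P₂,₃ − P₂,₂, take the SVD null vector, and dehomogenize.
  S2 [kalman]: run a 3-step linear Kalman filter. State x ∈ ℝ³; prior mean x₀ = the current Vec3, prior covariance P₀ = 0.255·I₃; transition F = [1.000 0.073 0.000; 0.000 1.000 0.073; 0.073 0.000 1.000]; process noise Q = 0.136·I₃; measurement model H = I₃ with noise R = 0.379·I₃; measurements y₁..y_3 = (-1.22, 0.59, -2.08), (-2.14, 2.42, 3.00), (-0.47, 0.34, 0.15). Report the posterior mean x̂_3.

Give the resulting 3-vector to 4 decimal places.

source (fourbar_fk): coupler pose = R=[0.7856 -0.6187 0.0000; 0.6187 0.7856 0.0000; 0.0000 0.0000 1.0000], t=(-0.0478, 1.1890, 0.0000)
after S1 (triangulate): (1.1796, 0.4388, 1.8844)
after S2 (kf_track): (-0.7053, 0.9667, 0.7459)

result = (-0.7053, 0.9667, 0.7459)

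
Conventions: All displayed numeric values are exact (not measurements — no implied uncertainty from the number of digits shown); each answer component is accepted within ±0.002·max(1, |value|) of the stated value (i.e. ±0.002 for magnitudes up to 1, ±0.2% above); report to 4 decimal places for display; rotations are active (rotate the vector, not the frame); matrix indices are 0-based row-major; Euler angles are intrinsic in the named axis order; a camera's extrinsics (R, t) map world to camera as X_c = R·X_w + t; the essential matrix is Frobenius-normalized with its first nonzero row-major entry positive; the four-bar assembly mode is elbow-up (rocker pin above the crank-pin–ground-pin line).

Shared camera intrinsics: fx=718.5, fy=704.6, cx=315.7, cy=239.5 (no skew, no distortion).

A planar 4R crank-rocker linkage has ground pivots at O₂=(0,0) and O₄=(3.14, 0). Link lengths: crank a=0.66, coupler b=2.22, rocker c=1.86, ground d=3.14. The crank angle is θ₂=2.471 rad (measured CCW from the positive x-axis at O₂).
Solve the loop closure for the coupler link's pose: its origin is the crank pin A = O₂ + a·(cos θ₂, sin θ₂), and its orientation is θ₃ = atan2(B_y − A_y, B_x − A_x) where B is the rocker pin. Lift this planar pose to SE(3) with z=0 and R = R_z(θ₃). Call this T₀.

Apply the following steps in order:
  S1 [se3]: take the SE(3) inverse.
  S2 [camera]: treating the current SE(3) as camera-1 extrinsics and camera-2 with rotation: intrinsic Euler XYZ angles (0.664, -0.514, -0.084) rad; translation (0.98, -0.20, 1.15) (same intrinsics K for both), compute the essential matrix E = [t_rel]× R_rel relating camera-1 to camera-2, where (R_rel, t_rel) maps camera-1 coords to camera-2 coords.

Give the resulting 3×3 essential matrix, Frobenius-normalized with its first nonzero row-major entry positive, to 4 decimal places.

source (fourbar_fk): coupler pose = R=[0.9570 -0.2900 0.0000; 0.2900 0.9570 0.0000; 0.0000 0.0000 1.0000], t=(-0.5171, 0.4102, 0.0000)
after S1 (invert_se3): R=[0.9570 0.2900 0.0000; -0.2900 0.9570 0.0000; 0.0000 0.0000 1.0000], t=(0.3759, -0.5425, 0.0000)
after S2 (essential): [0.1605 -0.4446 0.4424; 0.3916 -0.2627 -0.5043; -0.1676 0.2647 -0.0774]

matrix = [0.1605 -0.4446 0.4424; 0.3916 -0.2627 -0.5043; -0.1676 0.2647 -0.0774]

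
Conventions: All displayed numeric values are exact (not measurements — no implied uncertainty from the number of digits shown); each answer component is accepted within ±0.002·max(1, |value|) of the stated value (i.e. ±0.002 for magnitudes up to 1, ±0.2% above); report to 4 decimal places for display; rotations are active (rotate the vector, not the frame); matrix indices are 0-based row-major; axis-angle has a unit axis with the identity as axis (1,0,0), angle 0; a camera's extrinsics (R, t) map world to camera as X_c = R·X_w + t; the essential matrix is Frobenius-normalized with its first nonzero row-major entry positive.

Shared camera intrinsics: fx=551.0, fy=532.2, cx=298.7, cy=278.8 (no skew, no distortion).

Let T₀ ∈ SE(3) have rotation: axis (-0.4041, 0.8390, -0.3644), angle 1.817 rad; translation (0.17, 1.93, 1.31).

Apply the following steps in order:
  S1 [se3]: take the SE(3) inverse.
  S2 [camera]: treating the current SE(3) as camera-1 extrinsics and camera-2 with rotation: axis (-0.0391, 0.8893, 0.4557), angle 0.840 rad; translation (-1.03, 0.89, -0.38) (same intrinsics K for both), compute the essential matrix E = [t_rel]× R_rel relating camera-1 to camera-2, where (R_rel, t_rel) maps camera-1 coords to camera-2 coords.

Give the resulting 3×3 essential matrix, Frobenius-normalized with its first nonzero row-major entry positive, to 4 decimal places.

after S1 (invert_se3): R=[-0.0406 -0.7751 -0.6306; -0.0683 0.6318 -0.7722; 0.9968 0.0117 -0.0786], t=(2.3288, -0.1962, -0.0890)
after S2 (essential): [0.2196 0.3729 0.5339; 0.1122 0.1944 0.0268; -0.2526 -0.4456 0.4628]

matrix = [0.2196 0.3729 0.5339; 0.1122 0.1944 0.0268; -0.2526 -0.4456 0.4628]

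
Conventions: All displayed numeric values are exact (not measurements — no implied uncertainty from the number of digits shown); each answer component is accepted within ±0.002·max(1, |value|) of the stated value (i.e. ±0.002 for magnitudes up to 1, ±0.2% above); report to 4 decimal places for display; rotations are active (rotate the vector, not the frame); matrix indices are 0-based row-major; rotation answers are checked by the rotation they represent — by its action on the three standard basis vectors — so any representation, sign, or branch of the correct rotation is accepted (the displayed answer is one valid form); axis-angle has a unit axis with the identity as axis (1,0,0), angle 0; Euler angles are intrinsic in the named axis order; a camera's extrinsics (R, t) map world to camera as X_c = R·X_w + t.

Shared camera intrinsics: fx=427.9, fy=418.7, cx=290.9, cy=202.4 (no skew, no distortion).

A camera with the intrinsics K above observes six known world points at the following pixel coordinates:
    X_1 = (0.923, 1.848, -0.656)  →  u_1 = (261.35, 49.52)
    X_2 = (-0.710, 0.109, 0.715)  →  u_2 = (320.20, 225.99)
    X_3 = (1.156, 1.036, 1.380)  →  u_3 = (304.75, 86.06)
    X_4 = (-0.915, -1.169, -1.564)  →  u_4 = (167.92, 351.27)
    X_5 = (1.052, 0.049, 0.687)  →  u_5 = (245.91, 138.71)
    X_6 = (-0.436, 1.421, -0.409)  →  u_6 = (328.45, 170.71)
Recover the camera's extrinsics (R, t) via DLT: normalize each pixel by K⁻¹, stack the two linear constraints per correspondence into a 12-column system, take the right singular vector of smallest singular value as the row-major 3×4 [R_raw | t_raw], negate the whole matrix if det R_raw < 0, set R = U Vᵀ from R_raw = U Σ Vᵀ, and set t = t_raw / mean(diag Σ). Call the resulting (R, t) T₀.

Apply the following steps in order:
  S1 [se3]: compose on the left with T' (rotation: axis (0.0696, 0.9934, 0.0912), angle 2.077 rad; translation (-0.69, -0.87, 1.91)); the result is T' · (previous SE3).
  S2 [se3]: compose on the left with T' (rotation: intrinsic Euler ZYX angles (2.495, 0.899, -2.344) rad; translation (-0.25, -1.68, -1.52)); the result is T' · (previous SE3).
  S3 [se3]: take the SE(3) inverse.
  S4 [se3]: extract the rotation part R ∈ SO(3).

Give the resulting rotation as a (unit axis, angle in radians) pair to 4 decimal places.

rotation (axis_angle) = ((-0.1218, 0.6666, 0.7354), 2.9750)

source (pnp_recover): camera pose = R=[-0.5990 0.5809 0.5512; -0.7815 -0.5743 -0.2439; 0.1748 -0.5768 0.7979], t=(-0.4600, 0.0300, 5.7903)
after S1 (compose_se3): R=[0.4218 -0.7972 0.4319; -0.8626 -0.4996 -0.0798; 0.2794 -0.3389 -0.8984], t=(4.6157, -0.4981, -0.4248)
after S2 (compose_se3): R=[-0.9567 -0.0393 -0.2885; -0.2832 -0.1036 0.9534; -0.0674 0.9938 0.0880], t=(-2.9773, 0.3238, -4.7262)
after S3 (invert_se3): R=[-0.9567 -0.2832 -0.0674; -0.0393 -0.1036 0.9938; -0.2885 0.9534 0.0880], t=(-3.0750, 4.6136, -0.7516)
after S4 (rot_of_se3): [-0.9567 -0.2832 -0.0674; -0.0393 -0.1036 0.9938; -0.2885 0.9534 0.0880]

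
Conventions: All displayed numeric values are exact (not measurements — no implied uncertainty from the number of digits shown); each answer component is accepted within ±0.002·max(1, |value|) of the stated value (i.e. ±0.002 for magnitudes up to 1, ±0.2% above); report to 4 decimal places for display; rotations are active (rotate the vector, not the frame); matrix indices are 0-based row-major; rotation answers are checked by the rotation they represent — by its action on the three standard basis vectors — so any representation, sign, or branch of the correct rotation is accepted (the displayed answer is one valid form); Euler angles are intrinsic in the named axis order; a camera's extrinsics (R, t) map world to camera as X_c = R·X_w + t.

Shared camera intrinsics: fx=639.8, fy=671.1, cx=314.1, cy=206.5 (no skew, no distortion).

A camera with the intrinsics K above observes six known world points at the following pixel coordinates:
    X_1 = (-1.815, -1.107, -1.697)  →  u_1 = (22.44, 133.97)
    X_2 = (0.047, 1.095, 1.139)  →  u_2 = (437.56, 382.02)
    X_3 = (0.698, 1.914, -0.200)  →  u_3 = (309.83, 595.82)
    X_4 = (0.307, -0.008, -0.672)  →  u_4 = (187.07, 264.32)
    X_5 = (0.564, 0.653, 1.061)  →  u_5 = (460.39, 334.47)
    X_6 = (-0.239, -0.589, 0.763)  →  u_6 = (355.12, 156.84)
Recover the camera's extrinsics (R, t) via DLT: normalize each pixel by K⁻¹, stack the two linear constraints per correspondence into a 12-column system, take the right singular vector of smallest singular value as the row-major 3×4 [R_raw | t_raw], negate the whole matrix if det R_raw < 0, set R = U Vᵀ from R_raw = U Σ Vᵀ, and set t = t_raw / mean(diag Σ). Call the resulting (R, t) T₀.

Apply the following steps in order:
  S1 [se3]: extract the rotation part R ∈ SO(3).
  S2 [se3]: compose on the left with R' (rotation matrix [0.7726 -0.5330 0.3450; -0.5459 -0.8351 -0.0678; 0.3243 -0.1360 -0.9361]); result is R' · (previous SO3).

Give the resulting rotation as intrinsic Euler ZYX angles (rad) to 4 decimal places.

rotation (euler_zyx) = (-2.1048, -1.4537, -1.5052)

source (pnp_recover): camera pose = R=[0.3310 0.1000 0.9383; -0.0194 0.9949 -0.0991; -0.9434 0.0146 0.3313], t=(-0.2600, 0.2900, 4.4897)
after S1 (rot_of_se3): [0.3310 0.1000 0.9383; -0.0194 0.9949 -0.0991; -0.9434 0.0146 0.3313]
after S2 (compose_so3): [-0.0595 -0.4480 0.8921; -0.1006 -0.8864 -0.4519; 0.9932 -0.1166 0.0077]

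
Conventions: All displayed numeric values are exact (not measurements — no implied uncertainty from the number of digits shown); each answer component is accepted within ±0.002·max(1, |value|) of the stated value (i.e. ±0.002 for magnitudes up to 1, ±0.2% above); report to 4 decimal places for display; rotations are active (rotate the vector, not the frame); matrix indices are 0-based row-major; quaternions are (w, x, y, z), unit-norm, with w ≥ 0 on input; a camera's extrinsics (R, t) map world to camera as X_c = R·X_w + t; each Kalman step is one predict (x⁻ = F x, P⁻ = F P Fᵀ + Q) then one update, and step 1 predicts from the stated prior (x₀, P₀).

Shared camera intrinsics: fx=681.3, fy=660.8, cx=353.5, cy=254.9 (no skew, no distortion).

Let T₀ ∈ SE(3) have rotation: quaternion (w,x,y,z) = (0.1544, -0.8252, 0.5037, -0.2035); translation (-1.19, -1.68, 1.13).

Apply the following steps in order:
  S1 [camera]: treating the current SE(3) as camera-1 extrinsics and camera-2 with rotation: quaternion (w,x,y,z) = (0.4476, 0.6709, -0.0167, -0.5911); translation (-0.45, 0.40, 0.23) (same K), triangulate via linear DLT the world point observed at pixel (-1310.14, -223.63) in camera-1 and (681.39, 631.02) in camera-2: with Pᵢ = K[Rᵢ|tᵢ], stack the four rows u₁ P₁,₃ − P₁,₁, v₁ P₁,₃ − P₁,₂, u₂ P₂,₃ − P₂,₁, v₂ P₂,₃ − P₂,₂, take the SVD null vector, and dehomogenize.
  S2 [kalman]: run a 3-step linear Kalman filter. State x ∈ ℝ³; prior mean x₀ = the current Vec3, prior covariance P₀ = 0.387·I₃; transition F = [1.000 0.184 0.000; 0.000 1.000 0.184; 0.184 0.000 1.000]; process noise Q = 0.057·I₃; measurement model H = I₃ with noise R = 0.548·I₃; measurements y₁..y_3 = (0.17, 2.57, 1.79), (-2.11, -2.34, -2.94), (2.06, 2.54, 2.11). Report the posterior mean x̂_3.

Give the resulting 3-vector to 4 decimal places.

after S1 (triangulate): (-1.4742, 1.4347, -1.4693)
after S2 (kf_track): (0.2532, 1.1213, -0.1393)

result = (0.2532, 1.1213, -0.1393)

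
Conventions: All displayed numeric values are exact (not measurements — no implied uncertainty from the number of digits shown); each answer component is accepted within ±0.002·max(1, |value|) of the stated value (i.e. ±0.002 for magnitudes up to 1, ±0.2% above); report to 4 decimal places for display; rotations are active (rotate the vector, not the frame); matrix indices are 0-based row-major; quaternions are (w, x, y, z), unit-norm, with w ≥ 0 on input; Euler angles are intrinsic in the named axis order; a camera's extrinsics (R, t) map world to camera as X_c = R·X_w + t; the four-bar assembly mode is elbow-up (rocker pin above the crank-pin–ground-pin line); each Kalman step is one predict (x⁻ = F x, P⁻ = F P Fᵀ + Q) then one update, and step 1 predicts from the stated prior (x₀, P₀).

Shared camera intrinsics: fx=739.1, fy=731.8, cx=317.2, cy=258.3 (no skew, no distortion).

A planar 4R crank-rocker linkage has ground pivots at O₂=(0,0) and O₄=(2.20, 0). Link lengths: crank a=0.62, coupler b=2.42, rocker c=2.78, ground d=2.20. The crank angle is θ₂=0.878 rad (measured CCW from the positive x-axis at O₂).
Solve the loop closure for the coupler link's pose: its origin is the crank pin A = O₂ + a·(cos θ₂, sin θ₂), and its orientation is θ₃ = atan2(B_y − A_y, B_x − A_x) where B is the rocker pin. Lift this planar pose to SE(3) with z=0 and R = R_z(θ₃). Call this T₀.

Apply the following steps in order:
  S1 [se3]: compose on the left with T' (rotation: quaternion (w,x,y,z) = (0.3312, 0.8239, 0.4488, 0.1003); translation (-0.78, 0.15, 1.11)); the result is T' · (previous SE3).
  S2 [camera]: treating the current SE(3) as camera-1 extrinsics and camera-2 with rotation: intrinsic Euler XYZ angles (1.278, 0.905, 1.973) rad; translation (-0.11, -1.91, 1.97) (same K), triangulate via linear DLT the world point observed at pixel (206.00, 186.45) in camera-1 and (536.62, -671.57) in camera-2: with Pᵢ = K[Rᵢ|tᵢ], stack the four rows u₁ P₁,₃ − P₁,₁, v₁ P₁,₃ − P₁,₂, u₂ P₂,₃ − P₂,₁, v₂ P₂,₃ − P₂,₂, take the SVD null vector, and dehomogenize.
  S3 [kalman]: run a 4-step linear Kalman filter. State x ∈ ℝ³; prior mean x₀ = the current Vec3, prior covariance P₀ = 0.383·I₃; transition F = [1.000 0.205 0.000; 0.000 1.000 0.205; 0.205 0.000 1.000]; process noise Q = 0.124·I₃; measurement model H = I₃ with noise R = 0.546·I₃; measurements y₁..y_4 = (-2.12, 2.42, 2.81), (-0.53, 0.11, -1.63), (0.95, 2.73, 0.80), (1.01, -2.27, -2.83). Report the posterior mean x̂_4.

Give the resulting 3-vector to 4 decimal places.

result = (0.3150, 0.1011, -0.9767)

source (fourbar_fk): coupler pose = R=[0.4239 -0.9057 0.0000; 0.9057 0.4239 0.0000; 0.0000 0.0000 1.0000], t=(0.3960, 0.4771, 0.0000)
after S1 (compose_se3): R=[0.8542 -0.2373 0.4626; -0.0005 -0.8901 -0.4557; 0.5199 0.3891 -0.7605], t=(-0.2304, 0.2889, 1.3610)
after S2 (triangulate): (-0.2572, 0.0046, 0.7648)
after S3 (kf_track): (0.3150, 0.1011, -0.9767)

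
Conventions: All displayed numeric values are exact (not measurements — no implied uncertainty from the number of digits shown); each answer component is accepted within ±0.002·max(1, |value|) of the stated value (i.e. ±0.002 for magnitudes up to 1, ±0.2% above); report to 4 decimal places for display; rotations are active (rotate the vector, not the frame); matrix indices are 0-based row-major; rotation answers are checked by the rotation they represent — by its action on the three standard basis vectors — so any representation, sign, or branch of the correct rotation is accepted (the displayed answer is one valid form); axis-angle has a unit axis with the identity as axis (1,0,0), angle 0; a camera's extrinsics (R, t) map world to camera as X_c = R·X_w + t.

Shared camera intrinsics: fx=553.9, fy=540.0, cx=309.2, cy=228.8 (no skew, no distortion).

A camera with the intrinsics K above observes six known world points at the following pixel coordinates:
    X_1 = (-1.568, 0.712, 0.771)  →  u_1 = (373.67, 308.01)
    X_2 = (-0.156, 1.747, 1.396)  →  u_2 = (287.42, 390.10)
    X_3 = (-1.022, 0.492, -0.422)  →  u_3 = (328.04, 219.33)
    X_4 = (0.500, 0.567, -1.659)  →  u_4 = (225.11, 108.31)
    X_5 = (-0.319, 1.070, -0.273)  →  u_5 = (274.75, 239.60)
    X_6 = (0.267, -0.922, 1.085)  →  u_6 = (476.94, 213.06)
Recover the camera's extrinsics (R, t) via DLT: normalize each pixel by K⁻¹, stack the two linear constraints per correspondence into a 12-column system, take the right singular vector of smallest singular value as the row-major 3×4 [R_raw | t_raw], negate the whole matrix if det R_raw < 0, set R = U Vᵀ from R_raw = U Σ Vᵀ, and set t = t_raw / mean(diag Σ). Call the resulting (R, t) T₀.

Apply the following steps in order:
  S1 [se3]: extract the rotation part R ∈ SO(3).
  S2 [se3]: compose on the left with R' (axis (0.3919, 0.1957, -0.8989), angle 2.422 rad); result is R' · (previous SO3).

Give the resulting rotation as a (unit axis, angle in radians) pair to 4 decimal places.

source (pnp_recover): camera pose = R=[-0.3865 -0.7940 0.4692; -0.2722 0.5843 0.7645; -0.8812 0.1678 -0.4419], t=(0.4401, -0.3701, 6.0804)
after S1 (rot_of_se3): [-0.3865 -0.7940 0.4692; -0.2722 0.5843 0.7645; -0.8812 0.1678 -0.4419]
after S2 (compose_so3): [0.4191 0.7262 0.5449; 0.8628 -0.1315 -0.4882; -0.2829 0.6747 -0.6817]

rotation (axis_angle) = ((0.8110, 0.5773, 0.0952), 2.3421)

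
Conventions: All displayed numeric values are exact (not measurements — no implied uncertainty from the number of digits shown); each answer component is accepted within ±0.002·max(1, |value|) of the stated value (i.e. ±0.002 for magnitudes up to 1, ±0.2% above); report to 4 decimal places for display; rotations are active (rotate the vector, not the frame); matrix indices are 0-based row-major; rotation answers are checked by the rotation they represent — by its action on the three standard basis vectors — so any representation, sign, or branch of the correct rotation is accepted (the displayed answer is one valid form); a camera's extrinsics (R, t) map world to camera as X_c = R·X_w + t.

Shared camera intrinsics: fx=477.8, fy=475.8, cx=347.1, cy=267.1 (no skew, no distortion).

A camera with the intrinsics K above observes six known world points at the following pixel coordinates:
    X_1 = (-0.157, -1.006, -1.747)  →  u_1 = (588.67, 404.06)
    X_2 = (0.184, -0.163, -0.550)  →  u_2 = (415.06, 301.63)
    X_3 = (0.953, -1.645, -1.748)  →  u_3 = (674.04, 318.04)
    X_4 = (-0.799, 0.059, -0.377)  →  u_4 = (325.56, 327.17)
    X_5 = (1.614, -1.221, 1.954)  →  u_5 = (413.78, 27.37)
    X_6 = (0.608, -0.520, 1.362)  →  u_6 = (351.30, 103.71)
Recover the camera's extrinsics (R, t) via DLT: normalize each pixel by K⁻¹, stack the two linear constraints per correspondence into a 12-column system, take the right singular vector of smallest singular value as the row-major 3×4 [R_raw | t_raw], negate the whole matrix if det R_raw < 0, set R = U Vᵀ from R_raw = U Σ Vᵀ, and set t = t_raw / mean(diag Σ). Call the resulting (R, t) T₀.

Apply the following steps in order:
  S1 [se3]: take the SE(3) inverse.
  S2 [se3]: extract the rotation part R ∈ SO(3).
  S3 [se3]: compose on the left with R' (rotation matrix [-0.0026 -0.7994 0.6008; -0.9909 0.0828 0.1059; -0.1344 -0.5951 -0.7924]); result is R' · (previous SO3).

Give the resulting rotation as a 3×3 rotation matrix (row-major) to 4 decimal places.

source (pnp_recover): camera pose = R=[0.5002 -0.6898 -0.5234; -0.1648 0.5175 -0.8396; 0.8501 0.5063 0.1452], t=(0.0900, -0.0500, 4.1001)
after S1 (invert_se3): R=[0.5002 -0.1648 0.8501; -0.6898 0.5175 0.5063; -0.5234 -0.8396 0.1452], t=(-3.5386, -1.9878, -0.5904)
after S2 (rot_of_se3): [0.5002 -0.1648 0.8501; -0.6898 0.5175 0.5063; -0.5234 -0.8396 0.1452]
after S3 (compose_so3): [0.2357 -0.9177 -0.3197; -0.6082 0.1172 -0.7851; 0.7579 0.3795 -0.5306]

rotation (matrix) = ((0.2357, -0.9177, -0.3197), (-0.6082, 0.1172, -0.7851), (0.7579, 0.3795, -0.5306))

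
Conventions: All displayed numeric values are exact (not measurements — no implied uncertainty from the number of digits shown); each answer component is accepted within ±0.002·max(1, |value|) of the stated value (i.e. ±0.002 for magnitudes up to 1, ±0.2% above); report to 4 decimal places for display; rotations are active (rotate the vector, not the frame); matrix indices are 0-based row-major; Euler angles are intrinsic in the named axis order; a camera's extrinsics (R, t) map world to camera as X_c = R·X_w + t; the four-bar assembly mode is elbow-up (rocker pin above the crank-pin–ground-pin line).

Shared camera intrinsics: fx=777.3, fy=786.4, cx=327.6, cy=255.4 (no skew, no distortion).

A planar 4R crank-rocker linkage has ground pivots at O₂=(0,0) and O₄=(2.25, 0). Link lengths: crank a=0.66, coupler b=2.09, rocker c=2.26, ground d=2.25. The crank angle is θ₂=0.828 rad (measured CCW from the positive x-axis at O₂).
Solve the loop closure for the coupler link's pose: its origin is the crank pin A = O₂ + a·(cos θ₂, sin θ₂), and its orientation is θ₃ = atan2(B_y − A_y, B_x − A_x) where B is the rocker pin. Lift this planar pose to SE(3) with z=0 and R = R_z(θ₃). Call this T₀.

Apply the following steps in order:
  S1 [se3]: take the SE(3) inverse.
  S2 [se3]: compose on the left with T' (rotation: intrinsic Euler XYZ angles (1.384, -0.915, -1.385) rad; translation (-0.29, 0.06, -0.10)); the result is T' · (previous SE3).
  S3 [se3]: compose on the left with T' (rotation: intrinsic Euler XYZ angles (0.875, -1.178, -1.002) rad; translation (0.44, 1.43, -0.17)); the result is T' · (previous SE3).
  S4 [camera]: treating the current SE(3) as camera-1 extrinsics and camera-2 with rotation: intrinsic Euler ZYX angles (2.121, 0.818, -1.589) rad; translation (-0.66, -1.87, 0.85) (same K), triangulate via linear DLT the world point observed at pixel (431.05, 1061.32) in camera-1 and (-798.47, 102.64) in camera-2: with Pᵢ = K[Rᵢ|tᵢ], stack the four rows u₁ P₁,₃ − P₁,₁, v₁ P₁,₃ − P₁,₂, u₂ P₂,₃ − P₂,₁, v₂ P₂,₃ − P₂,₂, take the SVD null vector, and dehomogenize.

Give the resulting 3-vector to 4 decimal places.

source (fourbar_fk): coupler pose = R=[0.5836 -0.8120 0.0000; 0.8120 0.5836 0.0000; 0.0000 0.0000 1.0000], t=(0.4464, 0.4861, 0.0000)
after S1 (invert_se3): R=[0.5836 0.8120 0.0000; -0.8120 0.5836 -0.0000; 0.0000 0.0000 1.0000], t=(-0.6553, 0.0788, 0.0000)
after S2 (compose_se3): R=[-0.4209 0.4412 -0.7926; 0.4032 -0.6917 -0.5992; -0.8126 -0.5717 0.1132], t=(-0.3166, 0.2163, 0.5407)
after S3 (compose_se3): R=[0.7939 0.3961 -0.4613; 0.5251 -0.0644 0.8486; 0.3064 -0.9160 -0.2591], t=(-0.0550, 1.5085, 0.2638)
after S4 (triangulate): (1.1196, -1.5453, -0.1109)

result = (1.1196, -1.5453, -0.1109)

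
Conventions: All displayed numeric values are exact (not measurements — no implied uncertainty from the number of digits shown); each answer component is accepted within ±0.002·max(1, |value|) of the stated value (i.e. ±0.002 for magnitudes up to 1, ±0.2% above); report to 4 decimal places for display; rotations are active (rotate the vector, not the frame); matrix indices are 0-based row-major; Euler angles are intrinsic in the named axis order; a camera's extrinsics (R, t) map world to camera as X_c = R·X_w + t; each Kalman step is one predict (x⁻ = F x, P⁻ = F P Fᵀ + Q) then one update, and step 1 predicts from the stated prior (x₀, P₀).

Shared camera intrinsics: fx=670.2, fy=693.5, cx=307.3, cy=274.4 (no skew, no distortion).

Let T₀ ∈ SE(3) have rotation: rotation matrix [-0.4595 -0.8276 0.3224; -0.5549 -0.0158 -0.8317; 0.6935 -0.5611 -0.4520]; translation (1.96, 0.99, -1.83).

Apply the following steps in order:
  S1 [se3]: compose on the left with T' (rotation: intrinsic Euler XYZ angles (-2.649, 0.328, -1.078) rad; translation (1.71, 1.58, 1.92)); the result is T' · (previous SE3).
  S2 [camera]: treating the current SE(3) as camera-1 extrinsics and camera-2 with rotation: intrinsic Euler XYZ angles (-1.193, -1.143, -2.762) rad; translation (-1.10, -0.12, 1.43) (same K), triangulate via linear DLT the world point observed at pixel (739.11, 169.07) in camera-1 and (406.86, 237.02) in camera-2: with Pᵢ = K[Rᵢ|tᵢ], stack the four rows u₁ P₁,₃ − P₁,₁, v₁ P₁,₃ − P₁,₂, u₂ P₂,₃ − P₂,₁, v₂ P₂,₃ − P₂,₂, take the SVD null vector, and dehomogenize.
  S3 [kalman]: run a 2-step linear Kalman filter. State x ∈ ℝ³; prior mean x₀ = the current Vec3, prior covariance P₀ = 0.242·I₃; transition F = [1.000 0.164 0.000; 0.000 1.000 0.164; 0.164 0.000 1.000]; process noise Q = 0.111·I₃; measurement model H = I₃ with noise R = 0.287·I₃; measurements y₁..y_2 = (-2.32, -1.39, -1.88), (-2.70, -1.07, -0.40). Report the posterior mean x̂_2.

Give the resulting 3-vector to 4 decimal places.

result = (-2.0481, -0.7034, -1.2677)

after S1 (compose_se3): R=[-0.4453 -0.5646 -0.6949; 0.2927 -0.8253 0.4830; -0.8462 0.0117 0.5327], t=(2.8240, 1.5954, 4.5524)
after S2 (triangulate): (-0.5039, 1.8668, -1.1824)
after S3 (kf_track): (-2.0481, -0.7034, -1.2677)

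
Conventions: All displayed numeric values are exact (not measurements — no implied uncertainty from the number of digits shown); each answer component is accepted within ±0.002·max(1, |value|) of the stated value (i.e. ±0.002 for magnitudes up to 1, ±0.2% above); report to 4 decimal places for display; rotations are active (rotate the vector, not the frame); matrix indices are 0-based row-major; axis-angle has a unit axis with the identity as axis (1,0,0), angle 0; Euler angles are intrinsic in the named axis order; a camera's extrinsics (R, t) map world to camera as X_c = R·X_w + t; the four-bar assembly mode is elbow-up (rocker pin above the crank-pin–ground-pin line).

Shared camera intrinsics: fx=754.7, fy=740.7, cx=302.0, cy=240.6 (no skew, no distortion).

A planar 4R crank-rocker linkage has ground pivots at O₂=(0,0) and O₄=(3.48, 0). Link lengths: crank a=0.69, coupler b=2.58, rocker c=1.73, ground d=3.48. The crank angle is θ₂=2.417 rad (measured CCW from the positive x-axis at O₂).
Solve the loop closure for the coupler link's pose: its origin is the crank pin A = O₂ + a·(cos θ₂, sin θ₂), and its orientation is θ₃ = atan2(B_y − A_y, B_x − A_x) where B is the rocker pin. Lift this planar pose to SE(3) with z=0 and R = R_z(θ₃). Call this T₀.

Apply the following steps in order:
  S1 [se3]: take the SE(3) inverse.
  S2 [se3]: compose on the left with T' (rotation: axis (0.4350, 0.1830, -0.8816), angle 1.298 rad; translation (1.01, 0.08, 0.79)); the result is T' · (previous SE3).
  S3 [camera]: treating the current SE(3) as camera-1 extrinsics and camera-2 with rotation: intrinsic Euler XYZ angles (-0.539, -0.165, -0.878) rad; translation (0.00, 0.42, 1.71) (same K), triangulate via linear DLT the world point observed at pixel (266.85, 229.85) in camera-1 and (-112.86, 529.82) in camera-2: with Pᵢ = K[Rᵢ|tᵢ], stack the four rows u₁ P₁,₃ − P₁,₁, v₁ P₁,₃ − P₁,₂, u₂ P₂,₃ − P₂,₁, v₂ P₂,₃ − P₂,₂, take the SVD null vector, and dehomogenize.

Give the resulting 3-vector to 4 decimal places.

result = (-0.7396, -0.5501, 0.2469)

source (fourbar_fk): coupler pose = R=[0.9832 -0.1825 0.0000; 0.1825 0.9832 0.0000; 0.0000 0.0000 1.0000], t=(-0.5167, 0.4574, 0.0000)
after S1 (invert_se3): R=[0.9832 0.1825 0.0000; -0.1825 0.9832 0.0000; 0.0000 0.0000 1.0000], t=(0.4245, -0.5439, 0.0000)
after S2 (compose_se3): R=[0.2353 0.9663 -0.1039; -0.8312 0.1447 -0.5368; -0.5037 0.2127 0.8373], t=(0.6896, -0.4156, 0.4325)
after S3 (triangulate): (-0.7396, -0.5501, 0.2469)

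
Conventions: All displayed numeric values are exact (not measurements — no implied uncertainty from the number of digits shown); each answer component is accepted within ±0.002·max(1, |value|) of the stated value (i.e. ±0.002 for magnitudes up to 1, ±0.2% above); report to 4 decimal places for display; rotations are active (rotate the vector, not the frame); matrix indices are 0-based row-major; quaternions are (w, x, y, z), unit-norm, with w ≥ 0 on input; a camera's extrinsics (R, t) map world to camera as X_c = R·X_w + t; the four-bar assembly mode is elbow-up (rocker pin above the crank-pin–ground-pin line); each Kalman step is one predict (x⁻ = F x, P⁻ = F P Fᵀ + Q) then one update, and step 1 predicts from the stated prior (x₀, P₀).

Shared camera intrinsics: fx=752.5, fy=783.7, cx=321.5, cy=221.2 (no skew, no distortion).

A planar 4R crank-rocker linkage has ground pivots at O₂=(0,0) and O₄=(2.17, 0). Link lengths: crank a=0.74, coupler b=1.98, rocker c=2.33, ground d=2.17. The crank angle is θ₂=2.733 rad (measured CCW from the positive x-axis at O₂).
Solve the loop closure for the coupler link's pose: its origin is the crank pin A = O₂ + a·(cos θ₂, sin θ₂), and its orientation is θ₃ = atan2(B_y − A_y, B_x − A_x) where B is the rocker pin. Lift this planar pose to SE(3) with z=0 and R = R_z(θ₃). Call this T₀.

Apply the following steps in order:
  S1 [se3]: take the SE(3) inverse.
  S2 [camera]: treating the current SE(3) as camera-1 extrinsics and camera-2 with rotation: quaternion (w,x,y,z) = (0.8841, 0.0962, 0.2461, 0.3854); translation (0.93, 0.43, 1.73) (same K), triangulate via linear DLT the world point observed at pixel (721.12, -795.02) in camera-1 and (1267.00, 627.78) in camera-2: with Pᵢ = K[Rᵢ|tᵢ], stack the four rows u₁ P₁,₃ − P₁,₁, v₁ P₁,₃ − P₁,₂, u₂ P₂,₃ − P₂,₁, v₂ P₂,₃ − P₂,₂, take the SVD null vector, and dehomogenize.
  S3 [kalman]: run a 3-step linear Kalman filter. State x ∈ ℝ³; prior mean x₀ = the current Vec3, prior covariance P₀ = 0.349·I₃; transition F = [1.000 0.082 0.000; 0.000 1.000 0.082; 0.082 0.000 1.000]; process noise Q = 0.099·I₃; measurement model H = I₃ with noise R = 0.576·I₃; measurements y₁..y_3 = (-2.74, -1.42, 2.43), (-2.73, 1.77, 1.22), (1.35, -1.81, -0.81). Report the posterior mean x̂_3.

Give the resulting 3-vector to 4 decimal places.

result = (-0.4117, -0.4491, 0.7551)

source (fourbar_fk): coupler pose = R=[0.6700 -0.7423 0.0000; 0.7423 0.6700 0.0000; 0.0000 0.0000 1.0000], t=(-0.6791, 0.2940, 0.0000)
after S1 (invert_se3): R=[0.6700 0.7423 0.0000; -0.7423 0.6700 -0.0000; 0.0000 0.0000 1.0000], t=(0.2367, -0.7011, 0.0000)
after S2 (triangulate): (1.6036, -0.5277, 1.7314)
after S3 (kf_track): (-0.4117, -0.4491, 0.7551)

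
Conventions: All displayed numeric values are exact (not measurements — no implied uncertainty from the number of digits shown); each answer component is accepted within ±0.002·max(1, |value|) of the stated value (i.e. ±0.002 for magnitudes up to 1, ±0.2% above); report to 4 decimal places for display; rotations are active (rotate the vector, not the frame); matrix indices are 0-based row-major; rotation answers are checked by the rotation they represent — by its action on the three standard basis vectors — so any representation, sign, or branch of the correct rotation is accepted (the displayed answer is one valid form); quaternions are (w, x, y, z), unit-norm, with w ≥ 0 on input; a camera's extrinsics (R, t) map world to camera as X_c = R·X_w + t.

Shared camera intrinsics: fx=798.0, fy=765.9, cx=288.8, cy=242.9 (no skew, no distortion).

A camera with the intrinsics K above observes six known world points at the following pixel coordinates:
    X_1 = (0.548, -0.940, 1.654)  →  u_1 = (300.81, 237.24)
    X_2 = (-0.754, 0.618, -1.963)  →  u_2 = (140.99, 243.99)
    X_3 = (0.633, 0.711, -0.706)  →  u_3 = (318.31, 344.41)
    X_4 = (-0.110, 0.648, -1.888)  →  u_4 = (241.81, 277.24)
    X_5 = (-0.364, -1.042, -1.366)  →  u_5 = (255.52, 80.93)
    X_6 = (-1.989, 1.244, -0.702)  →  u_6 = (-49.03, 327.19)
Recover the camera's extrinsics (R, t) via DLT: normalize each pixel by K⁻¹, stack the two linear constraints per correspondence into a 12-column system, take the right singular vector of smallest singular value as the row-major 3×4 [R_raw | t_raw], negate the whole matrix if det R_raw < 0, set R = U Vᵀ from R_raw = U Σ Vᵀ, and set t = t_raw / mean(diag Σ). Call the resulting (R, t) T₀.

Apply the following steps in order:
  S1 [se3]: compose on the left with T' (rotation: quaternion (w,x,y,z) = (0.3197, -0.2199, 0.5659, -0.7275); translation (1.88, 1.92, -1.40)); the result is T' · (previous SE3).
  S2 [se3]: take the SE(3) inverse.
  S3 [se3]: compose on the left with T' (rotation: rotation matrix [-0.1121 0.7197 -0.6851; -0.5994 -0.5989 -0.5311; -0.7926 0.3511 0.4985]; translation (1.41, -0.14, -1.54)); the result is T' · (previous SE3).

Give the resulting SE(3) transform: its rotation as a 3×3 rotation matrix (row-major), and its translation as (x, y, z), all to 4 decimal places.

rotation (matrix) = ((-0.3974, 0.6476, -0.6501), (-0.1797, 0.6398, 0.7472), (0.8999, 0.4138, -0.1379)), translation = (5.9926, 2.5705, -6.6239)

source (pnp_recover): camera pose = R=[0.9630 -0.2187 -0.1576; 0.2564 0.9234 0.2856; 0.0831 -0.3154 0.9453], t=(-0.3399, 0.1900, 6.9301)
after S1 (compose_se3): R=[-0.5610 0.1375 0.8163; -0.7841 0.2282 -0.5772; -0.2657 -0.9639 -0.0202], t=(6.8832, -2.5982, 0.2527)
after S2 (invert_se3): R=[-0.5610 -0.7841 -0.2657; 0.1375 0.2282 -0.9639; 0.8163 -0.5772 -0.0202], t=(1.8912, -0.1101, -7.1137)
after S3 (compose_se3): R=[-0.3974 0.6476 -0.6501; -0.1797 0.6398 0.7472; 0.8999 0.4138 -0.1379], t=(5.9926, 2.5705, -6.6239)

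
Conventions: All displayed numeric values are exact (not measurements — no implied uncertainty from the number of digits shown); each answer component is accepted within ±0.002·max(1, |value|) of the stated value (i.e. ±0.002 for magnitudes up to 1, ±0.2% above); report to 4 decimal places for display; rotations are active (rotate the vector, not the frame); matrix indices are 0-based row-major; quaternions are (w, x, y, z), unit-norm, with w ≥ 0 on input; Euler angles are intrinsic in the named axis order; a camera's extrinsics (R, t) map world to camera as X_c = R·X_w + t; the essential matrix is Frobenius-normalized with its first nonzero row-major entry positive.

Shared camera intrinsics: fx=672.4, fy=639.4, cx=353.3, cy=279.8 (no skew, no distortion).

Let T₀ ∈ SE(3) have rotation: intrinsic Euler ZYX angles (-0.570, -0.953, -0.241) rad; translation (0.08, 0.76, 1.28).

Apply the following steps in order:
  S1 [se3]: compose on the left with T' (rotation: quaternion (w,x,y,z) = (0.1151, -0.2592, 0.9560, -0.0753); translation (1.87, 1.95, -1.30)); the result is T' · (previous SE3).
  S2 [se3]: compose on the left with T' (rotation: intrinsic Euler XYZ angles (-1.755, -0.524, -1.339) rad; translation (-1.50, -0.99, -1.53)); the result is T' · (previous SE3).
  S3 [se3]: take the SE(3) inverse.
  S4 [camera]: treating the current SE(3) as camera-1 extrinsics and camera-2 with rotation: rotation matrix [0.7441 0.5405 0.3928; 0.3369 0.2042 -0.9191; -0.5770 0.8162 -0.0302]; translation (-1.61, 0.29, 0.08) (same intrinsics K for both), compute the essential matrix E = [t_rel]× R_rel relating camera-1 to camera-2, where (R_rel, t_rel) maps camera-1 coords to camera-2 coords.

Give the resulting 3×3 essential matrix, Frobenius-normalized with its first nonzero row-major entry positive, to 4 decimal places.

matrix = [0.4617 -0.4859 0.0095; -0.1431 -0.2255 0.6168; -0.2136 0.0944 0.2104]

after S1 (compose_se3): R=[-0.0485 -0.9538 0.2965; -0.5859 0.2676 0.7649; -0.8089 -0.1366 -0.5718], t=(1.7711, 2.4503, -2.7008)
after S2 (compose_se3): R=[-0.0986 0.1041 0.9897; -0.9585 -0.2772 -0.0663; 0.2675 -0.9551 0.1272], t=(2.2684, -1.7031, -0.2164)
after S3 (invert_se3): R=[-0.0986 -0.9585 0.2675; 0.1041 -0.2772 -0.9551; 0.9897 -0.0663 0.1272], t=(-1.3509, -0.9151, -2.3304)
after S4 (essential): [0.4617 -0.4859 0.0095; -0.1431 -0.2255 0.6168; -0.2136 0.0944 0.2104]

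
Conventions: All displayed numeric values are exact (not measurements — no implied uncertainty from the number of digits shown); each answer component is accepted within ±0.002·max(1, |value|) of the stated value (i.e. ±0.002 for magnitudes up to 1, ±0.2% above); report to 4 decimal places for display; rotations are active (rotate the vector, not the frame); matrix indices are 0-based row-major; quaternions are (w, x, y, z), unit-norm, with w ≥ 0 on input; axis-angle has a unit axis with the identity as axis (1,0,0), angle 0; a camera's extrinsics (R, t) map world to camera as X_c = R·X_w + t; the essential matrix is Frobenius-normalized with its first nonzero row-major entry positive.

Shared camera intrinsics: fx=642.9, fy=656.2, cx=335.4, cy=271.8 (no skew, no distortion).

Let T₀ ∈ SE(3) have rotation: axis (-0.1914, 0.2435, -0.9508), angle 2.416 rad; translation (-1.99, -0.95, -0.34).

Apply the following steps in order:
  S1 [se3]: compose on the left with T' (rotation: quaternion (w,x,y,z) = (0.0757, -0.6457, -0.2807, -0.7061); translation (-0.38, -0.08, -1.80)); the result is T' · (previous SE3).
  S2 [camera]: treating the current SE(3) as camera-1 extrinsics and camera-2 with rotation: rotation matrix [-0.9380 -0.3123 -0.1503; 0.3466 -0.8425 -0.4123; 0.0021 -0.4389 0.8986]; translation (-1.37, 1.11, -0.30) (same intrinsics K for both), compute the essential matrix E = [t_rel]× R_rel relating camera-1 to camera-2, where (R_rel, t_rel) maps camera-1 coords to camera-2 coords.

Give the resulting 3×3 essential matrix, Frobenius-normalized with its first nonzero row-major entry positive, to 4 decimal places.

after S1 (compose_se3): R=[-0.0925 -0.8498 0.5190; 0.4946 0.4132 0.7647; -0.8642 0.3274 0.3820], t=(-0.8136, 0.0328, -3.9857)
after S2 (essential): [0.5213 0.0447 -0.1710; 0.2769 0.4715 -0.1390; -0.3254 0.5201 0.0478]

matrix = [0.5213 0.0447 -0.1710; 0.2769 0.4715 -0.1390; -0.3254 0.5201 0.0478]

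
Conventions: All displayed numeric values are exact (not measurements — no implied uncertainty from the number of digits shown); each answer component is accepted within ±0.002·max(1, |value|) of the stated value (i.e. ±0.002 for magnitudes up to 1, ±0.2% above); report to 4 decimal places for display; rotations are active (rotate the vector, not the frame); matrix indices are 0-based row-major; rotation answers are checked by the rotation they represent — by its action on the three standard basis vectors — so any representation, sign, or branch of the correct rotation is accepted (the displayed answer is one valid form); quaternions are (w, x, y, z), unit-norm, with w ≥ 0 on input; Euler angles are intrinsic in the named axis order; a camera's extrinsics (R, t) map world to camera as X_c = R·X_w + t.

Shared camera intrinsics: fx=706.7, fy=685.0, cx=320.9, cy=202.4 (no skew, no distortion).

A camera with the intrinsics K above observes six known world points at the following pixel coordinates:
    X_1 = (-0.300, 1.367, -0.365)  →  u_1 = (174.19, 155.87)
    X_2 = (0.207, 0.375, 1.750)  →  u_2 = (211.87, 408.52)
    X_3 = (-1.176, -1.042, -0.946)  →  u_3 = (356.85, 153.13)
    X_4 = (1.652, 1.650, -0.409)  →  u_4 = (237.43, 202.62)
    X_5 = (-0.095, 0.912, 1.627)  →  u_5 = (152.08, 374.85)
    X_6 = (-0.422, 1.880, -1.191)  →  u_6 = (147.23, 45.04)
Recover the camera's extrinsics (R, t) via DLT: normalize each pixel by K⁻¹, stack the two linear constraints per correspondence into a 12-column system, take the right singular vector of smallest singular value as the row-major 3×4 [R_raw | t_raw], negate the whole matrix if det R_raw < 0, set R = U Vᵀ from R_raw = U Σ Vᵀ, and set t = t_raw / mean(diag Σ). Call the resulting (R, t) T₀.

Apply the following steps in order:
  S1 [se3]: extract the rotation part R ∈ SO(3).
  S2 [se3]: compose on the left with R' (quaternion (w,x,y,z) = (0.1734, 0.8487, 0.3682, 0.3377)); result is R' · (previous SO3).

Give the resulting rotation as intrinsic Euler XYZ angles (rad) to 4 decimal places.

rotation (euler_xyz) = (1.2661, 0.3627, 1.7796)

source (pnp_recover): camera pose = R=[0.4943 -0.7916 -0.3592; 0.2710 -0.2524 0.9289; -0.8260 -0.5565 0.0898], t=(-0.1700, 0.3500, 6.6601)
after S1 (rot_of_se3): [0.4943 -0.7916 -0.3592; 0.2710 -0.2524 0.9289; -0.8260 -0.5565 0.0898]
after S2 (compose_so3): [-0.1938 -0.9146 0.3548; 0.2233 -0.3933 -0.8919; 0.9553 -0.0936 0.2805]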